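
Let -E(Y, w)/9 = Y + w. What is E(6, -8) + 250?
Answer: 268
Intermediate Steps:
E(Y, w) = -9*Y - 9*w (E(Y, w) = -9*(Y + w) = -9*Y - 9*w)
E(6, -8) + 250 = (-9*6 - 9*(-8)) + 250 = (-54 + 72) + 250 = 18 + 250 = 268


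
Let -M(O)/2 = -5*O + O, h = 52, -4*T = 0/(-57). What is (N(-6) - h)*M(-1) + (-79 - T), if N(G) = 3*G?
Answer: 481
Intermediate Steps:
T = 0 (T = -0/(-57) = -0*(-1)/57 = -1/4*0 = 0)
M(O) = 8*O (M(O) = -2*(-5*O + O) = -(-8)*O = 8*O)
(N(-6) - h)*M(-1) + (-79 - T) = (3*(-6) - 1*52)*(8*(-1)) + (-79 - 1*0) = (-18 - 52)*(-8) + (-79 + 0) = -70*(-8) - 79 = 560 - 79 = 481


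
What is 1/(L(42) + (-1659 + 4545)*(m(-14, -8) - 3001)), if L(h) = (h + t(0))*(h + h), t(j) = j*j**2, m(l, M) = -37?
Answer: -1/8764140 ≈ -1.1410e-7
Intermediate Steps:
t(j) = j**3
L(h) = 2*h**2 (L(h) = (h + 0**3)*(h + h) = (h + 0)*(2*h) = h*(2*h) = 2*h**2)
1/(L(42) + (-1659 + 4545)*(m(-14, -8) - 3001)) = 1/(2*42**2 + (-1659 + 4545)*(-37 - 3001)) = 1/(2*1764 + 2886*(-3038)) = 1/(3528 - 8767668) = 1/(-8764140) = -1/8764140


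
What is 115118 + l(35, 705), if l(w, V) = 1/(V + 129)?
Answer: 96008413/834 ≈ 1.1512e+5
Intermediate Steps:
l(w, V) = 1/(129 + V)
115118 + l(35, 705) = 115118 + 1/(129 + 705) = 115118 + 1/834 = 96008413/834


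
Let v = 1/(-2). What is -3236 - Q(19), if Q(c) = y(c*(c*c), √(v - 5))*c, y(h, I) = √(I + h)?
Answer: -3236 - 19*√(27436 + 2*I*√22)/2 ≈ -4809.6 - 0.26901*I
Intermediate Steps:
v = -½ ≈ -0.50000
Q(c) = c*√(c³ + I*√22/2) (Q(c) = √(√(-½ - 5) + c*(c*c))*c = √(√(-11/2) + c*c²)*c = √(I*√22/2 + c³)*c = √(c³ + I*√22/2)*c = c*√(c³ + I*√22/2))
-3236 - Q(19) = -3236 - 19*√(4*19³ + 2*I*√22)/2 = -3236 - 19*√(4*6859 + 2*I*√22)/2 = -3236 - 19*√(27436 + 2*I*√22)/2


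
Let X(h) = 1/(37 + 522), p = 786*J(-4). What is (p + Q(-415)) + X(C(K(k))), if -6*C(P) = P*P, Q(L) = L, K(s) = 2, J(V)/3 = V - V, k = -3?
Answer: -231984/559 ≈ -415.00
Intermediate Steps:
J(V) = 0 (J(V) = 3*(V - V) = 3*0 = 0)
C(P) = -P²/6 (C(P) = -P*P/6 = -P²/6)
p = 0 (p = 786*0 = 0)
X(h) = 1/559
(p + Q(-415)) + X(C(K(k))) = (0 - 415) + 1/559 = -415 + 1/559 = -231984/559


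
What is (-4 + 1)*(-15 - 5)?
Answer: 60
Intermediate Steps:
(-4 + 1)*(-15 - 5) = -3*(-20) = 60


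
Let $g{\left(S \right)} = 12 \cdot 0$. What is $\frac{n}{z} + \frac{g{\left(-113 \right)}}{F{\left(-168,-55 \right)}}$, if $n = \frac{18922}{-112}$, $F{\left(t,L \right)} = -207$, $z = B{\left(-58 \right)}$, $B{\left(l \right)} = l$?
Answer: $\frac{9461}{3248} \approx 2.9129$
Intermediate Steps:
$z = -58$
$g{\left(S \right)} = 0$
$n = - \frac{9461}{56}$ ($n = 18922 \left(- \frac{1}{112}\right) = - \frac{9461}{56} \approx -168.95$)
$\frac{n}{z} + \frac{g{\left(-113 \right)}}{F{\left(-168,-55 \right)}} = - \frac{9461}{56 \left(-58\right)} + \frac{0}{-207} = \left(- \frac{9461}{56}\right) \left(- \frac{1}{58}\right) + 0 \left(- \frac{1}{207}\right) = \frac{9461}{3248} + 0 = \frac{9461}{3248}$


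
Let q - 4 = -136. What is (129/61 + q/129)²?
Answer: 8196769/6880129 ≈ 1.1914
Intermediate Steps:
q = -132 (q = 4 - 136 = -132)
(129/61 + q/129)² = (129/61 - 132/129)² = (129*(1/61) - 132*1/129)² = (129/61 - 44/43)² = (2863/2623)² = 8196769/6880129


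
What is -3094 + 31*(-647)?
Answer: -23151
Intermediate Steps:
-3094 + 31*(-647) = -3094 - 20057 = -23151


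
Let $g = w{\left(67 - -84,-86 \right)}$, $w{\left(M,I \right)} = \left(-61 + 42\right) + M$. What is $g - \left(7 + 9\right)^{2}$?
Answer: $-124$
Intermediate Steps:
$w{\left(M,I \right)} = -19 + M$
$g = 132$ ($g = -19 + \left(67 - -84\right) = -19 + \left(67 + 84\right) = -19 + 151 = 132$)
$g - \left(7 + 9\right)^{2} = 132 - \left(7 + 9\right)^{2} = 132 - 16^{2} = 132 - 256 = -124$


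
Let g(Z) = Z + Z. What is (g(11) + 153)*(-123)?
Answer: -21525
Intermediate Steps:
g(Z) = 2*Z
(g(11) + 153)*(-123) = (2*11 + 153)*(-123) = (22 + 153)*(-123) = 175*(-123) = -21525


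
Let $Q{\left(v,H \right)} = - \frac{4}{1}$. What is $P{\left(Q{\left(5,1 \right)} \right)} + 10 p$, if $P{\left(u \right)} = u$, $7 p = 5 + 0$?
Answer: $\frac{22}{7} \approx 3.1429$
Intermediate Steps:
$p = \frac{5}{7}$ ($p = \frac{5 + 0}{7} = \frac{1}{7} \cdot 5 = \frac{5}{7} \approx 0.71429$)
$Q{\left(v,H \right)} = -4$ ($Q{\left(v,H \right)} = \left(-4\right) 1 = -4$)
$P{\left(Q{\left(5,1 \right)} \right)} + 10 p = -4 + 10 \cdot \frac{5}{7} = -4 + \frac{50}{7} = \frac{22}{7}$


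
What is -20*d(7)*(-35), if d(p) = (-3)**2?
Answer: 6300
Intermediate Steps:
d(p) = 9
-20*d(7)*(-35) = -20*9*(-35) = -180*(-35) = 6300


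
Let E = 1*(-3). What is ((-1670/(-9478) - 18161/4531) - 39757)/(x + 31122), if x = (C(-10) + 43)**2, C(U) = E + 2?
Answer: -853760846207/706141642374 ≈ -1.2091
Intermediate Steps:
E = -3
C(U) = -1 (C(U) = -3 + 2 = -1)
x = 1764 (x = (-1 + 43)**2 = 42**2 = 1764)
((-1670/(-9478) - 18161/4531) - 39757)/(x + 31122) = ((-1670/(-9478) - 18161/4531) - 39757)/(1764 + 31122) = ((-1670*(-1/9478) - 18161*1/4531) - 39757)/32886 = ((835/4739 - 18161/4531) - 39757)*(1/32886) = (-82281594/21472409 - 39757)*(1/32886) = -853760846207/21472409*1/32886 = -853760846207/706141642374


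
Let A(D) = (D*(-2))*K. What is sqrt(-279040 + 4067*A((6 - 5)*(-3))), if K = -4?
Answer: 46*I*sqrt(178) ≈ 613.72*I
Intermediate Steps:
A(D) = 8*D (A(D) = (D*(-2))*(-4) = -2*D*(-4) = 8*D)
sqrt(-279040 + 4067*A((6 - 5)*(-3))) = sqrt(-279040 + 4067*(8*((6 - 5)*(-3)))) = sqrt(-279040 + 4067*(8*(1*(-3)))) = sqrt(-279040 + 4067*(8*(-3))) = sqrt(-279040 + 4067*(-24)) = sqrt(-279040 - 97608) = sqrt(-376648) = 46*I*sqrt(178)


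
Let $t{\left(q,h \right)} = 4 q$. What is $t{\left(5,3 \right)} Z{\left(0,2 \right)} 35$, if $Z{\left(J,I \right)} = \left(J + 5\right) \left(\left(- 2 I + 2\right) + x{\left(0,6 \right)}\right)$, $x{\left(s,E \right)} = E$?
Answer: $14000$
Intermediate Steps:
$Z{\left(J,I \right)} = \left(5 + J\right) \left(8 - 2 I\right)$ ($Z{\left(J,I \right)} = \left(J + 5\right) \left(\left(- 2 I + 2\right) + 6\right) = \left(5 + J\right) \left(\left(2 - 2 I\right) + 6\right) = \left(5 + J\right) \left(8 - 2 I\right)$)
$t{\left(5,3 \right)} Z{\left(0,2 \right)} 35 = 4 \cdot 5 \left(40 - 20 + 8 \cdot 0 - 4 \cdot 0\right) 35 = 20 \left(40 - 20 + 0 + 0\right) 35 = 20 \cdot 20 \cdot 35 = 400 \cdot 35 = 14000$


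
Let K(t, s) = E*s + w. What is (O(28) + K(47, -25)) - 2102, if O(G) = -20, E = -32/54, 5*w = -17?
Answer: -284929/135 ≈ -2110.6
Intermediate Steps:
w = -17/5 (w = (⅕)*(-17) = -17/5 ≈ -3.4000)
E = -16/27 (E = -32*1/54 = -16/27 ≈ -0.59259)
K(t, s) = -17/5 - 16*s/27 (K(t, s) = -16*s/27 - 17/5 = -17/5 - 16*s/27)
(O(28) + K(47, -25)) - 2102 = (-20 + (-17/5 - 16/27*(-25))) - 2102 = (-20 + (-17/5 + 400/27)) - 2102 = (-20 + 1541/135) - 2102 = -1159/135 - 2102 = -284929/135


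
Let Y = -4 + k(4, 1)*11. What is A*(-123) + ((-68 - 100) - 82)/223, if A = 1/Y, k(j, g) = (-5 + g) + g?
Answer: 18179/8251 ≈ 2.2032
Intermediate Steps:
k(j, g) = -5 + 2*g
Y = -37 (Y = -4 + (-5 + 2*1)*11 = -4 + (-5 + 2)*11 = -4 - 3*11 = -4 - 33 = -37)
A = -1/37 (A = 1/(-37) = -1/37 ≈ -0.027027)
A*(-123) + ((-68 - 100) - 82)/223 = -1/37*(-123) + ((-68 - 100) - 82)/223 = 123/37 + (-168 - 82)*(1/223) = 123/37 - 250*1/223 = 123/37 - 250/223 = 18179/8251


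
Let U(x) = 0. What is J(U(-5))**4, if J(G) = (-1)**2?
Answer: 1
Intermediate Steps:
J(G) = 1
J(U(-5))**4 = 1**4 = 1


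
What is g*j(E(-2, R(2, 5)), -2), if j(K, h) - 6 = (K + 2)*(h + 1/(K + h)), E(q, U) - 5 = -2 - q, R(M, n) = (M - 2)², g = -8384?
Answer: 142528/3 ≈ 47509.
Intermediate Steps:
R(M, n) = (-2 + M)²
E(q, U) = 3 - q (E(q, U) = 5 + (-2 - q) = 3 - q)
j(K, h) = 6 + (2 + K)*(h + 1/(K + h)) (j(K, h) = 6 + (K + 2)*(h + 1/(K + h)) = 6 + (2 + K)*(h + 1/(K + h)))
g*j(E(-2, R(2, 5)), -2) = -8384*(2 + 2*(-2)² + 6*(-2) + 7*(3 - 1*(-2)) + (3 - 1*(-2))*(-2)² - 2*(3 - 1*(-2))² + 2*(3 - 1*(-2))*(-2))/((3 - 1*(-2)) - 2) = -8384*(2 + 2*4 - 12 + 7*(3 + 2) + (3 + 2)*4 - 2*(3 + 2)² + 2*(3 + 2)*(-2))/((3 + 2) - 2) = -8384*(2 + 8 - 12 + 7*5 + 5*4 - 2*5² + 2*5*(-2))/(5 - 2) = -8384*(2 + 8 - 12 + 35 + 20 - 2*25 - 20)/3 = -8384*(2 + 8 - 12 + 35 + 20 - 50 - 20)/3 = -8384*(-17)/3 = -8384*(-17/3) = 142528/3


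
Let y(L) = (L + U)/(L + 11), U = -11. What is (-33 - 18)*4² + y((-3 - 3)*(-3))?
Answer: -23657/29 ≈ -815.76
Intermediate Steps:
y(L) = (-11 + L)/(11 + L) (y(L) = (L - 11)/(L + 11) = (-11 + L)/(11 + L))
(-33 - 18)*4² + y((-3 - 3)*(-3)) = (-33 - 18)*4² + (-11 + (-3 - 3)*(-3))/(11 + (-3 - 3)*(-3)) = -51*16 + (-11 - 6*(-3))/(11 - 6*(-3)) = -816 + (-11 + 18)/(11 + 18) = -816 + 7/29 = -23657/29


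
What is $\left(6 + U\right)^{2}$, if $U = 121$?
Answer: $16129$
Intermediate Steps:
$\left(6 + U\right)^{2} = \left(6 + 121\right)^{2} = 127^{2} = 16129$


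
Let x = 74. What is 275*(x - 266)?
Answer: -52800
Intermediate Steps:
275*(x - 266) = 275*(74 - 266) = 275*(-192) = -52800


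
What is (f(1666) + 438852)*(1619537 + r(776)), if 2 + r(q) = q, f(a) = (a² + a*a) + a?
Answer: 9708303996930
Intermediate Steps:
f(a) = a + 2*a² (f(a) = (a² + a²) + a = 2*a² + a = a + 2*a²)
r(q) = -2 + q
(f(1666) + 438852)*(1619537 + r(776)) = (1666*(1 + 2*1666) + 438852)*(1619537 + (-2 + 776)) = (1666*(1 + 3332) + 438852)*(1619537 + 774) = (1666*3333 + 438852)*1620311 = (5552778 + 438852)*1620311 = 5991630*1620311 = 9708303996930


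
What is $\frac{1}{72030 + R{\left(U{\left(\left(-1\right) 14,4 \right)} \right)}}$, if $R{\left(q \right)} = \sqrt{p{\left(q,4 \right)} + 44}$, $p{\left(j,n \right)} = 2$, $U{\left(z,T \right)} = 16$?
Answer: $\frac{36015}{2594160427} - \frac{\sqrt{46}}{5188320854} \approx 1.3882 \cdot 10^{-5}$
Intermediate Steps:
$R{\left(q \right)} = \sqrt{46}$ ($R{\left(q \right)} = \sqrt{2 + 44} = \sqrt{46}$)
$\frac{1}{72030 + R{\left(U{\left(\left(-1\right) 14,4 \right)} \right)}} = \frac{1}{72030 + \sqrt{46}}$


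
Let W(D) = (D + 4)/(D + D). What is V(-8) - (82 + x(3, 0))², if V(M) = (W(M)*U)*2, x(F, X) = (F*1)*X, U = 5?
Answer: -13443/2 ≈ -6721.5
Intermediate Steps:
W(D) = (4 + D)/(2*D) (W(D) = (4 + D)/((2*D)) = (4 + D)*(1/(2*D)) = (4 + D)/(2*D))
x(F, X) = F*X
V(M) = 5*(4 + M)/M (V(M) = (((4 + M)/(2*M))*5)*2 = (5*(4 + M)/(2*M))*2 = 5*(4 + M)/M)
V(-8) - (82 + x(3, 0))² = (5 + 20/(-8)) - (82 + 3*0)² = (5 + 20*(-⅛)) - (82 + 0)² = (5 - 5/2) - 1*82² = 5/2 - 1*6724 = 5/2 - 6724 = -13443/2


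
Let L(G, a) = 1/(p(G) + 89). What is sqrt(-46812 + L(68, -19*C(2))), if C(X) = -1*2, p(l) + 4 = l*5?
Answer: I*sqrt(338216683)/85 ≈ 216.36*I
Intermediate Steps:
p(l) = -4 + 5*l (p(l) = -4 + l*5 = -4 + 5*l)
C(X) = -2
L(G, a) = 1/(85 + 5*G) (L(G, a) = 1/((-4 + 5*G) + 89) = 1/(85 + 5*G))
sqrt(-46812 + L(68, -19*C(2))) = sqrt(-46812 + 1/(5*(17 + 68))) = sqrt(-46812 + (1/5)/85) = sqrt(-46812 + (1/5)*(1/85)) = sqrt(-46812 + 1/425) = sqrt(-19895099/425) = I*sqrt(338216683)/85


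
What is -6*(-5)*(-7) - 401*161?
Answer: -64771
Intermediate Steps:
-6*(-5)*(-7) - 401*161 = 30*(-7) - 64561 = -210 - 64561 = -64771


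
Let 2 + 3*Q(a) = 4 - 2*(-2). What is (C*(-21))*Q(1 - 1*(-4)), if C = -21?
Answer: 882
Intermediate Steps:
Q(a) = 2 (Q(a) = -2/3 + (4 - 2*(-2))/3 = -2/3 + (4 + 4)/3 = -2/3 + (1/3)*8 = -2/3 + 8/3 = 2)
(C*(-21))*Q(1 - 1*(-4)) = -21*(-21)*2 = 441*2 = 882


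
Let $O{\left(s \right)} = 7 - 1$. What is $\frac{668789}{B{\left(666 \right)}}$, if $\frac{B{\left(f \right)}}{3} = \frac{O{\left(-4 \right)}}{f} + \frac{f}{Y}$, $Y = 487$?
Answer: $\frac{12050908991}{74413} \approx 1.6195 \cdot 10^{5}$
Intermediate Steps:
$O{\left(s \right)} = 6$
$B{\left(f \right)} = \frac{18}{f} + \frac{3 f}{487}$ ($B{\left(f \right)} = 3 \left(\frac{6}{f} + \frac{f}{487}\right) = \frac{18}{f} + \frac{3 f}{487}$)
$\frac{668789}{B{\left(666 \right)}} = \frac{668789}{\frac{18}{666} + \frac{3}{487} \cdot 666} = \frac{668789}{18 \cdot \frac{1}{666} + \frac{1998}{487}} = \frac{668789}{\frac{1}{37} + \frac{1998}{487}} = \frac{668789}{\frac{74413}{18019}} = 668789 \cdot \frac{18019}{74413} = \frac{12050908991}{74413}$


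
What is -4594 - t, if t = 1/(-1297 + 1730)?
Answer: -1989203/433 ≈ -4594.0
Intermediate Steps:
t = 1/433 ≈ 0.0023095
-4594 - t = -4594 - 1*1/433 = -4594 - 1/433 = -1989203/433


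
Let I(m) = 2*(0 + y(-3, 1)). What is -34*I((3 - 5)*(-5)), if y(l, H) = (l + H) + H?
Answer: 68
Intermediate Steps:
y(l, H) = l + 2*H (y(l, H) = (H + l) + H = l + 2*H)
I(m) = -2 (I(m) = 2*(0 + (-3 + 2*1)) = 2*(0 + (-3 + 2)) = 2*(0 - 1) = 2*(-1) = -2)
-34*I((3 - 5)*(-5)) = -34*(-2) = 68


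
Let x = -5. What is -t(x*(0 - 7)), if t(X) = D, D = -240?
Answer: 240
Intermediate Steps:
t(X) = -240
-t(x*(0 - 7)) = -1*(-240) = 240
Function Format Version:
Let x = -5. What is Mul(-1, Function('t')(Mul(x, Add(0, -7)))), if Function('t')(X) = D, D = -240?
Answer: 240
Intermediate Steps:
Function('t')(X) = -240
Mul(-1, Function('t')(Mul(x, Add(0, -7)))) = Mul(-1, -240) = 240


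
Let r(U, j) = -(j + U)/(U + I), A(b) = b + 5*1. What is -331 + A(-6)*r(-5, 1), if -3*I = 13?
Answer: -2314/7 ≈ -330.57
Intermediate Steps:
I = -13/3 (I = -⅓*13 = -13/3 ≈ -4.3333)
A(b) = 5 + b (A(b) = b + 5 = 5 + b)
r(U, j) = -(U + j)/(-13/3 + U) (r(U, j) = -(j + U)/(U - 13/3) = -(U + j)/(-13/3 + U))
-331 + A(-6)*r(-5, 1) = -331 + (5 - 6)*(3*(-1*(-5) - 1*1)/(-13 + 3*(-5))) = -331 - 3*(5 - 1)/(-13 - 15) = -331 - 3*4/(-28) = -331 - 3*(-1)*4/28 = -331 - 1*(-3/7) = -331 + 3/7 = -2314/7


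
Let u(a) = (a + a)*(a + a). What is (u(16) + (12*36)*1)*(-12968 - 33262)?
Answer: -67310880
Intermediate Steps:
u(a) = 4*a² (u(a) = (2*a)*(2*a) = 4*a²)
(u(16) + (12*36)*1)*(-12968 - 33262) = (4*16² + (12*36)*1)*(-12968 - 33262) = (4*256 + 432*1)*(-46230) = (1024 + 432)*(-46230) = 1456*(-46230) = -67310880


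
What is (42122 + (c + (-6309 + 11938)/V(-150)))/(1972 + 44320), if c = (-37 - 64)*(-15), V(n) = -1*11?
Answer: 237189/254606 ≈ 0.93159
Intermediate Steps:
V(n) = -11
c = 1515 (c = -101*(-15) = 1515)
(42122 + (c + (-6309 + 11938)/V(-150)))/(1972 + 44320) = (42122 + (1515 + (-6309 + 11938)/(-11)))/(1972 + 44320) = (42122 + (1515 + 5629*(-1/11)))/46292 = (42122 + (1515 - 5629/11))*(1/46292) = (42122 + 11036/11)*(1/46292) = (474378/11)*(1/46292) = 237189/254606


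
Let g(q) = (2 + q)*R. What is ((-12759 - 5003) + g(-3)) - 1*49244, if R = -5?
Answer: -67001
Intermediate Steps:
g(q) = -10 - 5*q (g(q) = (2 + q)*(-5) = -10 - 5*q)
((-12759 - 5003) + g(-3)) - 1*49244 = ((-12759 - 5003) + (-10 - 5*(-3))) - 1*49244 = (-17762 + (-10 + 15)) - 49244 = (-17762 + 5) - 49244 = -17757 - 49244 = -67001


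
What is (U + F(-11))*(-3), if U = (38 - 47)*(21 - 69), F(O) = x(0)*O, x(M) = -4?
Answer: -1428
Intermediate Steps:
F(O) = -4*O
U = 432 (U = -9*(-48) = 432)
(U + F(-11))*(-3) = (432 - 4*(-11))*(-3) = (432 + 44)*(-3) = 476*(-3) = -1428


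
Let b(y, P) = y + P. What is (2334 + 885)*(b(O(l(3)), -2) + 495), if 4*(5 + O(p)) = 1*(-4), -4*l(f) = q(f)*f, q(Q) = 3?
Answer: 1567653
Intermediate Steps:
l(f) = -3*f/4
O(p) = -6 (O(p) = -5 + (1*(-4))/4 = -5 + (1/4)*(-4) = -5 - 1 = -6)
b(y, P) = P + y
(2334 + 885)*(b(O(l(3)), -2) + 495) = (2334 + 885)*((-2 - 6) + 495) = 3219*(-8 + 495) = 3219*487 = 1567653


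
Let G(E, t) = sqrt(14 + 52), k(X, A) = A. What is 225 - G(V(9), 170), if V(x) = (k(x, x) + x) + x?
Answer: 225 - sqrt(66) ≈ 216.88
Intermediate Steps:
V(x) = 3*x (V(x) = (x + x) + x = 2*x + x = 3*x)
G(E, t) = sqrt(66)
225 - G(V(9), 170) = 225 - sqrt(66)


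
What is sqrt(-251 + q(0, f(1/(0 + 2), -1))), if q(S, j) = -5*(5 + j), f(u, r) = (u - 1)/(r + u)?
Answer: I*sqrt(281) ≈ 16.763*I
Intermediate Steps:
f(u, r) = (-1 + u)/(r + u)
q(S, j) = -25 - 5*j
sqrt(-251 + q(0, f(1/(0 + 2), -1))) = sqrt(-251 + (-25 - 5*(-1 + 1/(0 + 2))/(-1 + 1/(0 + 2)))) = sqrt(-251 + (-25 - 5*(-1 + 1/2)/(-1 + 1/2))) = sqrt(-251 + (-25 - 5*(-1)/((-1/2)*2))) = sqrt(-251 + (-25 - (-10)*(-1)/2)) = sqrt(-251 + (-25 - 5*1)) = sqrt(-251 + (-25 - 5)) = sqrt(-251 - 30) = sqrt(-281) = I*sqrt(281)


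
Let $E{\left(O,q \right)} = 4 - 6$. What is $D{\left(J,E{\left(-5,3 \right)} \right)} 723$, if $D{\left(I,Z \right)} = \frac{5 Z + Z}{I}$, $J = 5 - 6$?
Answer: $8676$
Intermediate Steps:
$E{\left(O,q \right)} = -2$ ($E{\left(O,q \right)} = 4 - 6 = -2$)
$J = -1$ ($J = 5 - 6 = -1$)
$D{\left(I,Z \right)} = \frac{6 Z}{I}$
$D{\left(J,E{\left(-5,3 \right)} \right)} 723 = 6 \left(-2\right) \frac{1}{-1} \cdot 723 = 6 \left(-2\right) \left(-1\right) 723 = 12 \cdot 723 = 8676$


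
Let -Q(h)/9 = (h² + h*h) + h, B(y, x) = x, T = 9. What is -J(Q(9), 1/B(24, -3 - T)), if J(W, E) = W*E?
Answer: -513/4 ≈ -128.25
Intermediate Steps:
Q(h) = -18*h² - 9*h (Q(h) = -9*((h² + h*h) + h) = -9*((h² + h²) + h) = -9*(2*h² + h) = -9*(h + 2*h²) = -18*h² - 9*h)
J(W, E) = E*W
-J(Q(9), 1/B(24, -3 - T)) = -(-9*9*(1 + 2*9))/(-3 - 1*9) = -(-9*9*(1 + 18))/(-3 - 9) = -(-9*9*19)/(-12) = -(-1)*(-1539)/12 = -1*513/4 = -513/4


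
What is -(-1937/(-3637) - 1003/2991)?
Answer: -2145656/10878267 ≈ -0.19724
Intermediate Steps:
-(-1937/(-3637) - 1003/2991) = -(-1937*(-1/3637) - 1003*1/2991) = -(1937/3637 - 1003/2991) = -1*2145656/10878267 = -2145656/10878267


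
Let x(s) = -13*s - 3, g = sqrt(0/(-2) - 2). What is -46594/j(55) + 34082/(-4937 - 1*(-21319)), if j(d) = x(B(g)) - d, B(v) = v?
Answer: 11099435057/15161541 - 302861*I*sqrt(2)/1851 ≈ 732.08 - 231.39*I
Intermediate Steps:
g = I*sqrt(2) (g = sqrt(0*(-1/2) - 2) = sqrt(0 - 2) = sqrt(-2) = I*sqrt(2) ≈ 1.4142*I)
x(s) = -3 - 13*s
j(d) = -3 - d - 13*I*sqrt(2) (j(d) = (-3 - 13*I*sqrt(2)) - d = -3 - d - 13*I*sqrt(2))
-46594/j(55) + 34082/(-4937 - 1*(-21319)) = -46594/(-3 - 1*55 - 13*I*sqrt(2)) + 34082/(-4937 - 1*(-21319)) = -46594/(-3 - 55 - 13*I*sqrt(2)) + 34082/(-4937 + 21319) = -46594/(-58 - 13*I*sqrt(2)) + 34082/16382 = -46594/(-58 - 13*I*sqrt(2)) + 34082*(1/16382) = -46594/(-58 - 13*I*sqrt(2)) + 17041/8191 = 17041/8191 - 46594/(-58 - 13*I*sqrt(2))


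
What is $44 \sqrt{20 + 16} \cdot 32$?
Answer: $8448$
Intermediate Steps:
$44 \sqrt{20 + 16} \cdot 32 = 44 \sqrt{36} \cdot 32 = 44 \cdot 6 \cdot 32 = 264 \cdot 32 = 8448$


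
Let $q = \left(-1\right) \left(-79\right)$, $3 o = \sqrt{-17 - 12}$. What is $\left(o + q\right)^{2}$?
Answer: $\frac{\left(237 + i \sqrt{29}\right)^{2}}{9} \approx 6237.8 + 283.62 i$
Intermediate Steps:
$o = \frac{i \sqrt{29}}{3}$ ($o = \frac{\sqrt{-17 - 12}}{3} = \frac{\sqrt{-29}}{3} = \frac{i \sqrt{29}}{3} \approx 1.7951 i$)
$q = 79$
$\left(o + q\right)^{2} = \left(\frac{i \sqrt{29}}{3} + 79\right)^{2} = \left(79 + \frac{i \sqrt{29}}{3}\right)^{2}$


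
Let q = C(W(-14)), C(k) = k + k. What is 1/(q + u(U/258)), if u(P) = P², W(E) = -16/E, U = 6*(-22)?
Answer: 12943/32972 ≈ 0.39255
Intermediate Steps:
U = -132
C(k) = 2*k
q = 16/7 (q = 2*(-16/(-14)) = 2*(-16*(-1/14)) = 2*(8/7) = 16/7 ≈ 2.2857)
1/(q + u(U/258)) = 1/(16/7 + (-132/258)²) = 1/(16/7 + (-132*1/258)²) = 1/(16/7 + (-22/43)²) = 1/(16/7 + 484/1849) = 1/(32972/12943) = 12943/32972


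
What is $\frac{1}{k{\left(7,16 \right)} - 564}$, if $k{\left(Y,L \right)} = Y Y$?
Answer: $- \frac{1}{515} \approx -0.0019417$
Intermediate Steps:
$k{\left(Y,L \right)} = Y^{2}$
$\frac{1}{k{\left(7,16 \right)} - 564} = \frac{1}{7^{2} - 564} = \frac{1}{49 - 564} = \frac{1}{-515} = - \frac{1}{515}$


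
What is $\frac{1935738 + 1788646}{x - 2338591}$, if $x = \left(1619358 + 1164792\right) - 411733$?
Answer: $\frac{1862192}{16913} \approx 110.1$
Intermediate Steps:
$x = 2372417$ ($x = 2784150 - 411733 = 2372417$)
$\frac{1935738 + 1788646}{x - 2338591} = \frac{1935738 + 1788646}{2372417 - 2338591} = \frac{3724384}{33826} = 3724384 \cdot \frac{1}{33826} = \frac{1862192}{16913}$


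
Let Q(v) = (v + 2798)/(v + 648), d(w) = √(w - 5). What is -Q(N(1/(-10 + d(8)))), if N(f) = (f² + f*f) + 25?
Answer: -5958893897/1420628747 + 86000*√3/4261886241 ≈ -4.1945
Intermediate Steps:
d(w) = √(-5 + w)
N(f) = 25 + 2*f² (N(f) = (f² + f²) + 25 = 2*f² + 25 = 25 + 2*f²)
Q(v) = (2798 + v)/(648 + v)
-Q(N(1/(-10 + d(8)))) = -(2798 + (25 + 2*(1/(-10 + √(-5 + 8)))²))/(648 + (25 + 2*(1/(-10 + √(-5 + 8)))²)) = -(2798 + (25 + 2*(1/(-10 + √3))²))/(648 + (25 + 2*(1/(-10 + √3))²)) = -(2798 + (25 + 2/(-10 + √3)²))/(648 + (25 + 2/(-10 + √3)²)) = -(2823 + 2/(-10 + √3)²)/(673 + 2/(-10 + √3)²)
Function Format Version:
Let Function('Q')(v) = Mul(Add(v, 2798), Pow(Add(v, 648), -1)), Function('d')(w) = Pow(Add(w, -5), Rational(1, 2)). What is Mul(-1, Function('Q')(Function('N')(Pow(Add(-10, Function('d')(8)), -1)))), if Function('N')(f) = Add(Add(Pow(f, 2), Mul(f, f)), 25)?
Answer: Add(Rational(-5958893897, 1420628747), Mul(Rational(86000, 4261886241), Pow(3, Rational(1, 2)))) ≈ -4.1945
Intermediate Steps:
Function('d')(w) = Pow(Add(-5, w), Rational(1, 2))
Function('N')(f) = Add(25, Mul(2, Pow(f, 2))) (Function('N')(f) = Add(Add(Pow(f, 2), Pow(f, 2)), 25) = Add(Mul(2, Pow(f, 2)), 25) = Add(25, Mul(2, Pow(f, 2))))
Function('Q')(v) = Mul(Pow(Add(648, v), -1), Add(2798, v)) (Function('Q')(v) = Mul(Add(2798, v), Pow(Add(648, v), -1)) = Mul(Pow(Add(648, v), -1), Add(2798, v)))
Mul(-1, Function('Q')(Function('N')(Pow(Add(-10, Function('d')(8)), -1)))) = Mul(-1, Mul(Pow(Add(648, Add(25, Mul(2, Pow(Pow(Add(-10, Pow(Add(-5, 8), Rational(1, 2))), -1), 2)))), -1), Add(2798, Add(25, Mul(2, Pow(Pow(Add(-10, Pow(Add(-5, 8), Rational(1, 2))), -1), 2)))))) = Mul(-1, Mul(Pow(Add(648, Add(25, Mul(2, Pow(Pow(Add(-10, Pow(3, Rational(1, 2))), -1), 2)))), -1), Add(2798, Add(25, Mul(2, Pow(Pow(Add(-10, Pow(3, Rational(1, 2))), -1), 2)))))) = Mul(-1, Mul(Pow(Add(648, Add(25, Mul(2, Pow(Add(-10, Pow(3, Rational(1, 2))), -2)))), -1), Add(2798, Add(25, Mul(2, Pow(Add(-10, Pow(3, Rational(1, 2))), -2)))))) = Mul(-1, Mul(Pow(Add(673, Mul(2, Pow(Add(-10, Pow(3, Rational(1, 2))), -2))), -1), Add(2823, Mul(2, Pow(Add(-10, Pow(3, Rational(1, 2))), -2))))) = Mul(-1, Pow(Add(673, Mul(2, Pow(Add(-10, Pow(3, Rational(1, 2))), -2))), -1), Add(2823, Mul(2, Pow(Add(-10, Pow(3, Rational(1, 2))), -2))))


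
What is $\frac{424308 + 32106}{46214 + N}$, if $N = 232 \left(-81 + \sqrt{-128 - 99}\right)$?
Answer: $\frac{1042982059}{63682011} - \frac{8824004 i \sqrt{227}}{63682011} \approx 16.378 - 2.0877 i$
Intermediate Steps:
$N = -18792 + 232 i \sqrt{227}$ ($N = 232 \left(-81 + \sqrt{-227}\right) = 232 \left(-81 + i \sqrt{227}\right) = -18792 + 232 i \sqrt{227} \approx -18792.0 + 3495.4 i$)
$\frac{424308 + 32106}{46214 + N} = \frac{424308 + 32106}{46214 - \left(18792 - 232 i \sqrt{227}\right)} = \frac{456414}{27422 + 232 i \sqrt{227}}$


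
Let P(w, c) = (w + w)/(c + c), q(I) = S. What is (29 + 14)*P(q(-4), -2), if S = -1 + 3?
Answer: -43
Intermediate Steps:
S = 2
q(I) = 2
P(w, c) = w/c (P(w, c) = (2*w)/((2*c)) = (2*w)*(1/(2*c)) = w/c)
(29 + 14)*P(q(-4), -2) = (29 + 14)*(2/(-2)) = 43*(2*(-½)) = 43*(-1) = -43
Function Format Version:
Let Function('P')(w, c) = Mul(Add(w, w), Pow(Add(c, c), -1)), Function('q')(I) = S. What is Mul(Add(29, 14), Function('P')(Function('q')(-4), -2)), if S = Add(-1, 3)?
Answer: -43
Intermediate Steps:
S = 2
Function('q')(I) = 2
Function('P')(w, c) = Mul(w, Pow(c, -1)) (Function('P')(w, c) = Mul(Mul(2, w), Pow(Mul(2, c), -1)) = Mul(Mul(2, w), Mul(Rational(1, 2), Pow(c, -1))) = Mul(w, Pow(c, -1)))
Mul(Add(29, 14), Function('P')(Function('q')(-4), -2)) = Mul(Add(29, 14), Mul(2, Pow(-2, -1))) = Mul(43, Mul(2, Rational(-1, 2))) = Mul(43, -1) = -43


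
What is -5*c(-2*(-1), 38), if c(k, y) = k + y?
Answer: -200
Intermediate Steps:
-5*c(-2*(-1), 38) = -5*(-2*(-1) + 38) = -5*(2 + 38) = -5*40 = -200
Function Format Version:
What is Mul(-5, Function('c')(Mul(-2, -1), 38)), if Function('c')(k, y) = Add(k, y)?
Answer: -200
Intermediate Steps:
Mul(-5, Function('c')(Mul(-2, -1), 38)) = Mul(-5, Add(Mul(-2, -1), 38)) = Mul(-5, Add(2, 38)) = Mul(-5, 40) = -200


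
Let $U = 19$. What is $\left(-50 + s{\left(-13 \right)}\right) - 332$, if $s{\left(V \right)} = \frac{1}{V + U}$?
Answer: $- \frac{2291}{6} \approx -381.83$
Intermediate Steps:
$s{\left(V \right)} = \frac{1}{19 + V}$ ($s{\left(V \right)} = \frac{1}{V + 19} = \frac{1}{19 + V}$)
$\left(-50 + s{\left(-13 \right)}\right) - 332 = \left(-50 + \frac{1}{19 - 13}\right) - 332 = \left(-50 + \frac{1}{6}\right) - 332 = - \frac{299}{6} - 332 = - \frac{2291}{6}$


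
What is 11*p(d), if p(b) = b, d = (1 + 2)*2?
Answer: 66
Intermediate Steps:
d = 6 (d = 3*2 = 6)
11*p(d) = 11*6 = 66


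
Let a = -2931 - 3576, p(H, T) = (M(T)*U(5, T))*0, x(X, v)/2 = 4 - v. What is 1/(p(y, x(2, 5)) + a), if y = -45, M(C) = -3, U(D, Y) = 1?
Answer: -1/6507 ≈ -0.00015368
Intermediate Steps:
x(X, v) = 8 - 2*v (x(X, v) = 2*(4 - v) = 8 - 2*v)
p(H, T) = 0 (p(H, T) = -3*1*0 = -3*0 = 0)
a = -6507
1/(p(y, x(2, 5)) + a) = 1/(0 - 6507) = 1/(-6507) = -1/6507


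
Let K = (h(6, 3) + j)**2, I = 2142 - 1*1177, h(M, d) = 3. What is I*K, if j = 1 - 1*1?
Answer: 8685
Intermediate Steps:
j = 0 (j = 1 - 1 = 0)
I = 965 (I = 2142 - 1177 = 965)
K = 9 (K = (3 + 0)**2 = 3**2 = 9)
I*K = 965*9 = 8685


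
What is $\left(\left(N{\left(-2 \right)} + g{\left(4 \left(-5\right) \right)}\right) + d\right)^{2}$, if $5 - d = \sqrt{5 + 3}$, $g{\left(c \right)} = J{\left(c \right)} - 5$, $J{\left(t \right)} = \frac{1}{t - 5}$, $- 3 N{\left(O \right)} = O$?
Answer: $\frac{47209}{5625} - \frac{188 \sqrt{2}}{75} \approx 4.8477$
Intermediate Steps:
$N{\left(O \right)} = - \frac{O}{3}$
$J{\left(t \right)} = \frac{1}{-5 + t}$
$g{\left(c \right)} = -5 + \frac{1}{-5 + c}$ ($g{\left(c \right)} = \frac{1}{-5 + c} - 5 = -5 + \frac{1}{-5 + c}$)
$d = 5 - 2 \sqrt{2}$ ($d = 5 - \sqrt{5 + 3} = 5 - \sqrt{8} = 5 - 2 \sqrt{2} \approx 2.1716$)
$\left(\left(N{\left(-2 \right)} + g{\left(4 \left(-5\right) \right)}\right) + d\right)^{2} = \left(\left(\left(- \frac{1}{3}\right) \left(-2\right) + \frac{26 - 5 \cdot 4 \left(-5\right)}{-5 + 4 \left(-5\right)}\right) + \left(5 - 2 \sqrt{2}\right)\right)^{2} = \left(\left(\frac{2}{3} + \frac{26 - -100}{-5 - 20}\right) + \left(5 - 2 \sqrt{2}\right)\right)^{2} = \left(\left(\frac{2}{3} + \frac{26 + 100}{-25}\right) + \left(5 - 2 \sqrt{2}\right)\right)^{2} = \left(\left(\frac{2}{3} - \frac{126}{25}\right) + \left(5 - 2 \sqrt{2}\right)\right)^{2} = \left(- \frac{328}{75} + \left(5 - 2 \sqrt{2}\right)\right)^{2} = \left(\frac{47}{75} - 2 \sqrt{2}\right)^{2}$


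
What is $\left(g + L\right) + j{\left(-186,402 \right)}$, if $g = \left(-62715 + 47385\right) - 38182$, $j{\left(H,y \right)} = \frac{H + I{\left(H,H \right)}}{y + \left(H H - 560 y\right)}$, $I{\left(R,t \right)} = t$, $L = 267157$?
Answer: $\frac{6769769177}{31687} \approx 2.1365 \cdot 10^{5}$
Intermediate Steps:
$j{\left(H,y \right)} = \frac{2 H}{H^{2} - 559 y}$ ($j{\left(H,y \right)} = \frac{H + H}{y + \left(H H - 560 y\right)} = \frac{2 H}{y + \left(H^{2} - 560 y\right)} = \frac{2 H}{H^{2} - 559 y}$)
$g = -53512$ ($g = -15330 - 38182 = -53512$)
$\left(g + L\right) + j{\left(-186,402 \right)} = \left(-53512 + 267157\right) + 2 \left(-186\right) \frac{1}{\left(-186\right)^{2} - 224718} = 213645 + 2 \left(-186\right) \frac{1}{34596 - 224718} = 213645 + 2 \left(-186\right) \frac{1}{-190122} = 213645 + 2 \left(-186\right) \left(- \frac{1}{190122}\right) = 213645 + \frac{62}{31687} = \frac{6769769177}{31687}$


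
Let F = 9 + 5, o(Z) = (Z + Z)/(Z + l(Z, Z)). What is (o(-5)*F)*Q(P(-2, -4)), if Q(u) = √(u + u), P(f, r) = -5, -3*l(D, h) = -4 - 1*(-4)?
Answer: 28*I*√10 ≈ 88.544*I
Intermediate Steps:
l(D, h) = 0 (l(D, h) = -(-4 - 1*(-4))/3 = -(-4 + 4)/3 = -⅓*0 = 0)
o(Z) = 2 (o(Z) = (Z + Z)/(Z + 0) = (2*Z)/Z = 2)
F = 14
Q(u) = √2*√u (Q(u) = √(2*u) = √2*√u)
(o(-5)*F)*Q(P(-2, -4)) = (2*14)*(√2*√(-5)) = 28*(√2*(I*√5)) = 28*(I*√10) = 28*I*√10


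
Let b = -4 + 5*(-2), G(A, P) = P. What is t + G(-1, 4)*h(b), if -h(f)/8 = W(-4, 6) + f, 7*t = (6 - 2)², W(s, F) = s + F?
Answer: 2704/7 ≈ 386.29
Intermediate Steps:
W(s, F) = F + s
b = -14 (b = -4 - 10 = -14)
t = 16/7 (t = (6 - 2)²/7 = (⅐)*4² = (⅐)*16 = 16/7 ≈ 2.2857)
h(f) = -16 - 8*f (h(f) = -8*((6 - 4) + f) = -8*(2 + f) = -16 - 8*f)
t + G(-1, 4)*h(b) = 16/7 + 4*(-16 - 8*(-14)) = 16/7 + 4*(-16 + 112) = 16/7 + 4*96 = 16/7 + 384 = 2704/7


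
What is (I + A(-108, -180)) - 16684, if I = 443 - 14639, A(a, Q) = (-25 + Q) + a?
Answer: -31193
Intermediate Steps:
A(a, Q) = -25 + Q + a
I = -14196
(I + A(-108, -180)) - 16684 = (-14196 + (-25 - 180 - 108)) - 16684 = (-14196 - 313) - 16684 = -14509 - 16684 = -31193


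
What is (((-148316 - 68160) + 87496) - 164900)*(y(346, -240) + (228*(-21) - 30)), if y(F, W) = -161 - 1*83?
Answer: 1487620560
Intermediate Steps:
y(F, W) = -244 (y(F, W) = -161 - 83 = -244)
(((-148316 - 68160) + 87496) - 164900)*(y(346, -240) + (228*(-21) - 30)) = (((-148316 - 68160) + 87496) - 164900)*(-244 + (228*(-21) - 30)) = ((-216476 + 87496) - 164900)*(-244 + (-4788 - 30)) = (-128980 - 164900)*(-244 - 4818) = -293880*(-5062) = 1487620560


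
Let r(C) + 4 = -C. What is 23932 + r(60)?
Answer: 23868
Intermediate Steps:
r(C) = -4 - C
23932 + r(60) = 23932 + (-4 - 1*60) = 23932 + (-4 - 60) = 23932 - 64 = 23868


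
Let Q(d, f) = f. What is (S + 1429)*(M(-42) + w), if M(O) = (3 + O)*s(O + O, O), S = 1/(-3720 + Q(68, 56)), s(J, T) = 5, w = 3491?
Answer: 1078586130/229 ≈ 4.7100e+6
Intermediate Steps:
S = -1/3664 (S = 1/(-3720 + 56) = 1/(-3664) = -1/3664 ≈ -0.00027293)
M(O) = 15 + 5*O (M(O) = (3 + O)*5 = 15 + 5*O)
(S + 1429)*(M(-42) + w) = (-1/3664 + 1429)*((15 + 5*(-42)) + 3491) = 5235855*((15 - 210) + 3491)/3664 = 5235855*(-195 + 3491)/3664 = (5235855/3664)*3296 = 1078586130/229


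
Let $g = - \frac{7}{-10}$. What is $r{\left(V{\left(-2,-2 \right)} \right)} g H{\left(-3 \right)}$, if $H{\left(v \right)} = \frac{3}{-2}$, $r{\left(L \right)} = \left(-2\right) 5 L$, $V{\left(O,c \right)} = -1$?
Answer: $- \frac{21}{2} \approx -10.5$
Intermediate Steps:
$r{\left(L \right)} = - 10 L$
$H{\left(v \right)} = - \frac{3}{2}$ ($H{\left(v \right)} = 3 \left(- \frac{1}{2}\right) = - \frac{3}{2}$)
$g = \frac{7}{10}$ ($g = \left(-7\right) \left(- \frac{1}{10}\right) = \frac{7}{10} \approx 0.7$)
$r{\left(V{\left(-2,-2 \right)} \right)} g H{\left(-3 \right)} = \left(-10\right) \left(-1\right) \frac{7}{10} \left(- \frac{3}{2}\right) = 10 \cdot \frac{7}{10} \left(- \frac{3}{2}\right) = 7 \left(- \frac{3}{2}\right) = - \frac{21}{2}$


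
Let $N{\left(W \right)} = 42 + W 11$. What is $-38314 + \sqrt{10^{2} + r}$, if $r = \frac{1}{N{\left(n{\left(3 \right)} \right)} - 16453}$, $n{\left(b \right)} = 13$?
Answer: $-38314 + \frac{\sqrt{135024317}}{1162} \approx -38304.0$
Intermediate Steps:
$N{\left(W \right)} = 42 + 11 W$
$r = - \frac{1}{16268}$ ($r = \frac{1}{\left(42 + 11 \cdot 13\right) - 16453} = \frac{1}{\left(42 + 143\right) - 16453} = \frac{1}{185 - 16453} = \frac{1}{-16268} = - \frac{1}{16268} \approx -6.147 \cdot 10^{-5}$)
$-38314 + \sqrt{10^{2} + r} = -38314 + \sqrt{10^{2} - \frac{1}{16268}} = -38314 + \sqrt{100 - \frac{1}{16268}} = -38314 + \sqrt{\frac{1626799}{16268}} = -38314 + \frac{\sqrt{135024317}}{1162}$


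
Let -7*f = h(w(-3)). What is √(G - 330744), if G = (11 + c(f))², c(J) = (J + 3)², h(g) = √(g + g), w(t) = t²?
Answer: 2*I*√(198272147 + 62874*√2)/49 ≈ 574.86*I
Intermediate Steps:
h(g) = √2*√g (h(g) = √(2*g) = √2*√g)
f = -3*√2/7 (f = -√2*√((-3)²)/7 = -√2*√9/7 = -√2*3/7 = -3*√2/7 ≈ -0.60609)
c(J) = (3 + J)²
G = (11 + (3 - 3*√2/7)²)² ≈ 279.92
√(G - 330744) = √((1027756/2401 - 35928*√2/343) - 330744) = √(-793088588/2401 - 35928*√2/343)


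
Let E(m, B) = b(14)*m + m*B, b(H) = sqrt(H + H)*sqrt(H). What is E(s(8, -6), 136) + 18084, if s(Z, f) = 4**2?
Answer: 20260 + 224*sqrt(2) ≈ 20577.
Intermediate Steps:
b(H) = H*sqrt(2) (b(H) = sqrt(2*H)*sqrt(H) = (sqrt(2)*sqrt(H))*sqrt(H) = H*sqrt(2))
s(Z, f) = 16
E(m, B) = B*m + 14*m*sqrt(2) (E(m, B) = (14*sqrt(2))*m + m*B = 14*m*sqrt(2) + B*m = B*m + 14*m*sqrt(2))
E(s(8, -6), 136) + 18084 = 16*(136 + 14*sqrt(2)) + 18084 = (2176 + 224*sqrt(2)) + 18084 = 20260 + 224*sqrt(2)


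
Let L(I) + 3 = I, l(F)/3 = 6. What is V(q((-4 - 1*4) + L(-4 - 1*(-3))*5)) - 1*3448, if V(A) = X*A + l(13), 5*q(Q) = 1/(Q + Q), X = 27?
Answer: -960427/280 ≈ -3430.1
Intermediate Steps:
l(F) = 18 (l(F) = 3*6 = 18)
L(I) = -3 + I
q(Q) = 1/(10*Q) (q(Q) = 1/(5*(Q + Q)) = 1/(5*((2*Q))) = (1/(2*Q))/5 = 1/(10*Q))
V(A) = 18 + 27*A (V(A) = 27*A + 18 = 18 + 27*A)
V(q((-4 - 1*4) + L(-4 - 1*(-3))*5)) - 1*3448 = (18 + 27*(1/(10*((-4 - 1*4) + (-3 + (-4 - 1*(-3)))*5)))) - 1*3448 = (18 + 27*(1/(10*((-4 - 4) + (-3 + (-4 + 3))*5)))) - 3448 = (18 + 27*(1/(10*(-8 + (-3 - 1)*5)))) - 3448 = (18 + 27*(1/(10*(-8 - 4*5)))) - 3448 = (18 + 27*(1/(10*(-8 - 20)))) - 3448 = (18 + 27*((⅒)/(-28))) - 3448 = (18 + 27*((⅒)*(-1/28))) - 3448 = (18 + 27*(-1/280)) - 3448 = (18 - 27/280) - 3448 = 5013/280 - 3448 = -960427/280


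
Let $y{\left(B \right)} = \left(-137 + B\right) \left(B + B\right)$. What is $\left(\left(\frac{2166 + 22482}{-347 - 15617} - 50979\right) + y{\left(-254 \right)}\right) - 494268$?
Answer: $- \frac{106412507}{307} \approx -3.4662 \cdot 10^{5}$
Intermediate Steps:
$y{\left(B \right)} = 2 B \left(-137 + B\right)$ ($y{\left(B \right)} = \left(-137 + B\right) 2 B = 2 B \left(-137 + B\right)$)
$\left(\left(\frac{2166 + 22482}{-347 - 15617} - 50979\right) + y{\left(-254 \right)}\right) - 494268 = \left(\left(\frac{2166 + 22482}{-347 - 15617} - 50979\right) + 2 \left(-254\right) \left(-137 - 254\right)\right) - 494268 = \left(\left(\frac{24648}{-15964} - 50979\right) + 2 \left(-254\right) \left(-391\right)\right) - 494268 = \left(\left(24648 \left(- \frac{1}{15964}\right) - 50979\right) + 198628\right) - 494268 = \left(\left(- \frac{474}{307} - 50979\right) + 198628\right) - 494268 = \left(- \frac{15651027}{307} + 198628\right) - 494268 = \frac{45327769}{307} - 494268 = - \frac{106412507}{307}$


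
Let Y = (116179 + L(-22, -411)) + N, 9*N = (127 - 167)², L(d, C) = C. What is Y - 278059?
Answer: -1459019/9 ≈ -1.6211e+5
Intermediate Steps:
N = 1600/9 (N = (127 - 167)²/9 = (⅑)*(-40)² = (⅑)*1600 = 1600/9 ≈ 177.78)
Y = 1043512/9 (Y = (116179 - 411) + 1600/9 = 115768 + 1600/9 = 1043512/9 ≈ 1.1595e+5)
Y - 278059 = 1043512/9 - 278059 = -1459019/9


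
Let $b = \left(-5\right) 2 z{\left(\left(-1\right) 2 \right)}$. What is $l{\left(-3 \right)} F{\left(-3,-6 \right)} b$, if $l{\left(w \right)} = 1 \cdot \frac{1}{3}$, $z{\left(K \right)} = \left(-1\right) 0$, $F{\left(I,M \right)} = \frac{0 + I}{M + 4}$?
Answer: $0$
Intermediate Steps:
$F{\left(I,M \right)} = \frac{I}{4 + M}$
$z{\left(K \right)} = 0$
$l{\left(w \right)} = \frac{1}{3}$ ($l{\left(w \right)} = 1 \cdot \frac{1}{3} = \frac{1}{3}$)
$b = 0$ ($b = \left(-5\right) 2 \cdot 0 = \left(-10\right) 0 = 0$)
$l{\left(-3 \right)} F{\left(-3,-6 \right)} b = \frac{\left(-3\right) \frac{1}{4 - 6}}{3} \cdot 0 = \frac{\left(-3\right) \frac{1}{-2}}{3} \cdot 0 = \frac{\left(-3\right) \left(- \frac{1}{2}\right)}{3} \cdot 0 = \frac{1}{3} \cdot \frac{3}{2} \cdot 0 = \frac{1}{2} \cdot 0 = 0$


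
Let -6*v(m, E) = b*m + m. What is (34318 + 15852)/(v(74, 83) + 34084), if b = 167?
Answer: 25085/16006 ≈ 1.5672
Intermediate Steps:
v(m, E) = -28*m (v(m, E) = -(167*m + m)/6 = -28*m)
(34318 + 15852)/(v(74, 83) + 34084) = (34318 + 15852)/(-28*74 + 34084) = 50170/(-2072 + 34084) = 50170/32012 = 50170*(1/32012) = 25085/16006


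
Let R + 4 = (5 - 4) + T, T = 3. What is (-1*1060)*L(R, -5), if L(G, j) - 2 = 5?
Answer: -7420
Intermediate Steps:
R = 0 (R = -4 + ((5 - 4) + 3) = -4 + (1 + 3) = -4 + 4 = 0)
L(G, j) = 7 (L(G, j) = 2 + 5 = 7)
(-1*1060)*L(R, -5) = -1*1060*7 = -1060*7 = -7420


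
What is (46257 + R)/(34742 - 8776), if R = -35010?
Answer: 11247/25966 ≈ 0.43314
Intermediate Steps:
(46257 + R)/(34742 - 8776) = (46257 - 35010)/(34742 - 8776) = 11247/25966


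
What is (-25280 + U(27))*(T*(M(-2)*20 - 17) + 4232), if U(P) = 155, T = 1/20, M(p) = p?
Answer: -425029575/4 ≈ -1.0626e+8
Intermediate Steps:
T = 1/20 ≈ 0.050000
(-25280 + U(27))*(T*(M(-2)*20 - 17) + 4232) = (-25280 + 155)*((-2*20 - 17)/20 + 4232) = -25125*((-40 - 17)/20 + 4232) = -25125*((1/20)*(-57) + 4232) = -25125*(-57/20 + 4232) = -25125*84583/20 = -425029575/4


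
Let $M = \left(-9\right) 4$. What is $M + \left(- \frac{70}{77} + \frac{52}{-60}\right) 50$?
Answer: $- \frac{4118}{33} \approx -124.79$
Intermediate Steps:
$M = -36$
$M + \left(- \frac{70}{77} + \frac{52}{-60}\right) 50 = -36 + \left(- \frac{70}{77} + \frac{52}{-60}\right) 50 = -36 + \left(\left(-70\right) \frac{1}{77} + 52 \left(- \frac{1}{60}\right)\right) 50 = -36 + \left(- \frac{10}{11} - \frac{13}{15}\right) 50 = -36 - \frac{2930}{33} = - \frac{4118}{33}$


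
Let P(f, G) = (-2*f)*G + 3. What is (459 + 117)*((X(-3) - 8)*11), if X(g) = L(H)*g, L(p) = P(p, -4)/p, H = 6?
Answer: -212256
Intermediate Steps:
P(f, G) = 3 - 2*G*f (P(f, G) = -2*G*f + 3 = 3 - 2*G*f)
L(p) = (3 + 8*p)/p (L(p) = (3 - 2*(-4)*p)/p = (3 + 8*p)/p)
X(g) = 17*g/2 (X(g) = (8 + 3/6)*g = (8 + 3*(⅙))*g = (8 + ½)*g = 17*g/2)
(459 + 117)*((X(-3) - 8)*11) = (459 + 117)*(((17/2)*(-3) - 8)*11) = 576*((-51/2 - 8)*11) = 576*(-67/2*11) = 576*(-737/2) = -212256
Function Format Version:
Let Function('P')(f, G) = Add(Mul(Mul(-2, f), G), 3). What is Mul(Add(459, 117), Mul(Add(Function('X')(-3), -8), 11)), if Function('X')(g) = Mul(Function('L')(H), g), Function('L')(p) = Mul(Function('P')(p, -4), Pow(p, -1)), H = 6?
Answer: -212256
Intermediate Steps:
Function('P')(f, G) = Add(3, Mul(-2, G, f)) (Function('P')(f, G) = Add(Mul(-2, G, f), 3) = Add(3, Mul(-2, G, f)))
Function('L')(p) = Mul(Pow(p, -1), Add(3, Mul(8, p))) (Function('L')(p) = Mul(Add(3, Mul(-2, -4, p)), Pow(p, -1)) = Mul(Add(3, Mul(8, p)), Pow(p, -1)) = Mul(Pow(p, -1), Add(3, Mul(8, p))))
Function('X')(g) = Mul(Rational(17, 2), g) (Function('X')(g) = Mul(Add(8, Mul(3, Pow(6, -1))), g) = Mul(Add(8, Mul(3, Rational(1, 6))), g) = Mul(Add(8, Rational(1, 2)), g) = Mul(Rational(17, 2), g))
Mul(Add(459, 117), Mul(Add(Function('X')(-3), -8), 11)) = Mul(Add(459, 117), Mul(Add(Mul(Rational(17, 2), -3), -8), 11)) = Mul(576, Mul(Add(Rational(-51, 2), -8), 11)) = Mul(576, Mul(Rational(-67, 2), 11)) = Mul(576, Rational(-737, 2)) = -212256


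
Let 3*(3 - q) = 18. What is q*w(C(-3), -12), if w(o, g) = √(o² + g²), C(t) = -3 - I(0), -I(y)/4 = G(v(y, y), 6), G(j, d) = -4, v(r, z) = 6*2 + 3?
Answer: -3*√505 ≈ -67.417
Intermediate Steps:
v(r, z) = 15 (v(r, z) = 12 + 3 = 15)
I(y) = 16 (I(y) = -4*(-4) = 16)
q = -3 (q = 3 - ⅓*18 = 3 - 6 = -3)
C(t) = -19 (C(t) = -3 - 1*16 = -3 - 16 = -19)
w(o, g) = √(g² + o²)
q*w(C(-3), -12) = -3*√((-12)² + (-19)²) = -3*√(144 + 361) = -3*√505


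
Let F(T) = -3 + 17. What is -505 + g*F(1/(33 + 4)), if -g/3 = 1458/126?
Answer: -991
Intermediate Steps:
g = -243/7 (g = -4374/126 = -3*81/7 = -243/7 ≈ -34.714)
F(T) = 14
-505 + g*F(1/(33 + 4)) = -505 - 243/7*14 = -505 - 486 = -991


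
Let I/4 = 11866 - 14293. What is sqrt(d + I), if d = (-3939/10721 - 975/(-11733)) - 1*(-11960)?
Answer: 2*sqrt(989691377219646487)/41929831 ≈ 47.452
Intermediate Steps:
I = -9708 (I = 4*(11866 - 14293) = 4*(-2427) = -9708)
d = 501468857656/41929831 (d = (-3939*1/10721 - 975*(-1/11733)) + 11960 = (-3939/10721 + 325/3911) + 11960 = -11921104/41929831 + 11960 = 501468857656/41929831 ≈ 11960.)
sqrt(d + I) = sqrt(501468857656/41929831 - 9708) = sqrt(94414058308/41929831) = 2*sqrt(989691377219646487)/41929831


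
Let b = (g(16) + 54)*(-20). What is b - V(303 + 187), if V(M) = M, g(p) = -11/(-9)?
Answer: -14350/9 ≈ -1594.4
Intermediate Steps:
g(p) = 11/9 (g(p) = -11*(-1/9) = 11/9)
b = -9940/9 (b = (11/9 + 54)*(-20) = (497/9)*(-20) = -9940/9 ≈ -1104.4)
b - V(303 + 187) = -9940/9 - (303 + 187) = -9940/9 - 1*490 = -9940/9 - 490 = -14350/9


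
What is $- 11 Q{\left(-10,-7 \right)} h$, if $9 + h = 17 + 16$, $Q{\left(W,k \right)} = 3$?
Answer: $-792$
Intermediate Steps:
$h = 24$ ($h = -9 + \left(17 + 16\right) = -9 + 33 = 24$)
$- 11 Q{\left(-10,-7 \right)} h = \left(-11\right) 3 \cdot 24 = \left(-33\right) 24 = -792$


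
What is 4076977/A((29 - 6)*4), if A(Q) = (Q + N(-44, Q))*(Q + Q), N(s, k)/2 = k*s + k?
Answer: -4076977/1438880 ≈ -2.8334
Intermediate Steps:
N(s, k) = 2*k + 2*k*s (N(s, k) = 2*(k*s + k) = 2*(k + k*s) = 2*k + 2*k*s)
A(Q) = -170*Q**2 (A(Q) = (Q + 2*Q*(1 - 44))*(Q + Q) = (Q + 2*Q*(-43))*(2*Q) = (Q - 86*Q)*(2*Q) = (-85*Q)*(2*Q) = -170*Q**2)
4076977/A((29 - 6)*4) = 4076977/((-170*16*(29 - 6)**2)) = 4076977/((-170*(23*4)**2)) = 4076977/((-170*92**2)) = 4076977/((-170*8464)) = 4076977/(-1438880) = 4076977*(-1/1438880) = -4076977/1438880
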